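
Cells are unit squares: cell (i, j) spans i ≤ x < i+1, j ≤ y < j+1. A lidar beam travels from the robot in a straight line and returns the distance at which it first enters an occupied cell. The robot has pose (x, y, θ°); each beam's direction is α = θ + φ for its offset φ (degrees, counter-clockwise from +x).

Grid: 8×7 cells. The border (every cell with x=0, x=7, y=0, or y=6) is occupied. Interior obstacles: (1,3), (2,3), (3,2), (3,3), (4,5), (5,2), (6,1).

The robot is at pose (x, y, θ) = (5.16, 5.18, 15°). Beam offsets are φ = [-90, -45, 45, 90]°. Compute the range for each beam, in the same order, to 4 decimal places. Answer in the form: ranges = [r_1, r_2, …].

ranges = [2.2569, 2.1246, 0.9469, 0.6182]

beam 1: φ=-90°, α=285°
  cosα=0.2588 sinα=-0.9659 | (5,5) | tMaxX 3.2455 tMaxY 0.1863 | tΔX 3.8637 tΔY 1.0353
    t=0.1863 [y] (5,4)
    t=1.2216 [y] (5,3)
    t=2.2569 [y] (5,2) — stop
  → r_1 = 2.2569
beam 2: φ=-45°, α=330°
  cosα=0.8660 sinα=-0.5000 | (5,5) | tMaxX 0.9699 tMaxY 0.3600 | tΔX 1.1547 tΔY 2.0000
    t=0.3600 [y] (5,4)
    t=0.9699 [x] (6,4)
    t=2.1246 [x] (7,4) — stop
  → r_2 = 2.1246
beam 3: φ=45°, α=60°
  cosα=0.5000 sinα=0.8660 | (5,5) | tMaxX 1.6800 tMaxY 0.9469 | tΔX 2.0000 tΔY 1.1547
    t=0.9469 [y] (5,6) — stop
  → r_3 = 0.9469
beam 4: φ=90°, α=105°
  cosα=-0.2588 sinα=0.9659 | (5,5) | tMaxX 0.6182 tMaxY 0.8489 | tΔX 3.8637 tΔY 1.0353
    t=0.6182 [x] (4,5) — stop
  → r_4 = 0.6182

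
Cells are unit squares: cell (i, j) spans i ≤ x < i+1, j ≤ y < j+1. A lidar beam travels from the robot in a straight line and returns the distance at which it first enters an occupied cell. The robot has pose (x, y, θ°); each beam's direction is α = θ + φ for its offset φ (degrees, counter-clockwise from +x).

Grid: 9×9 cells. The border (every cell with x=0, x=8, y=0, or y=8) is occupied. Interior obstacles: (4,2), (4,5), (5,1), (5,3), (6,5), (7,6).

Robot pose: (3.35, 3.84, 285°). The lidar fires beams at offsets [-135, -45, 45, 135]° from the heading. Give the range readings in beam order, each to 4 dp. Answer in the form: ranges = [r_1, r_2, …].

beam 1: φ=-135°, α=150°
  direction (-0.8660, 0.5000); cell (3,3); t to first gridline: x 0.4041, y 0.3200 (then +1.1547 / +2.0000)
    (3,4) via y @ 0.3200
    (2,4) via x @ 0.4041
    (1,4) via x @ 1.5588
    (1,5) via y @ 2.3200
    (0,5) via x @ 2.7135  # hit
  → r_1 = 2.7135
beam 2: φ=-45°, α=240°
  direction (-0.5000, -0.8660); cell (3,3); t to first gridline: x 0.7000, y 0.9699 (then +2.0000 / +1.1547)
    (2,3) via x @ 0.7000
    (2,2) via y @ 0.9699
    (2,1) via y @ 2.1246
    (1,1) via x @ 2.7000
    (1,0) via y @ 3.2793  # hit
  → r_2 = 3.2793
beam 3: φ=45°, α=330°
  direction (0.8660, -0.5000); cell (3,3); t to first gridline: x 0.7506, y 1.6800 (then +1.1547 / +2.0000)
    (4,3) via x @ 0.7506
    (4,2) via y @ 1.6800  # hit
  → r_3 = 1.6800
beam 4: φ=135°, α=60°
  direction (0.5000, 0.8660); cell (3,3); t to first gridline: x 1.3000, y 0.1848 (then +2.0000 / +1.1547)
    (3,4) via y @ 0.1848
    (4,4) via x @ 1.3000
    (4,5) via y @ 1.3395  # hit
  → r_4 = 1.3395

ranges = [2.7135, 3.2793, 1.6800, 1.3395]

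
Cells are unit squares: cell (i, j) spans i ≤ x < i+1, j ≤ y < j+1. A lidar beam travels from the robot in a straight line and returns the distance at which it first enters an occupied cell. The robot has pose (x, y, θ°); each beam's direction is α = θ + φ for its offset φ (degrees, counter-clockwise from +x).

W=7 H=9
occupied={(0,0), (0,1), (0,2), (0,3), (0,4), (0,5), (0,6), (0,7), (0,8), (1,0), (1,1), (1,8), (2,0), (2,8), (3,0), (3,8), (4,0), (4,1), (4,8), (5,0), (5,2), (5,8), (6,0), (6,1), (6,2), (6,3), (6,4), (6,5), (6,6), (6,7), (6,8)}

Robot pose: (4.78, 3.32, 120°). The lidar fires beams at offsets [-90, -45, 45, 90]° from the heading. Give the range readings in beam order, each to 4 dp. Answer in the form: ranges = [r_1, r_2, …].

beam 1: φ=-90°, α=30°
  direction (0.8660, 0.5000); cell (4,3); t to first gridline: x 0.2540, y 1.3600 (then +1.1547 / +2.0000)
    (5,3) via x @ 0.2540
    (5,4) via y @ 1.3600
    (6,4) via x @ 1.4087  # hit
  → r_1 = 1.4087
beam 2: φ=-45°, α=75°
  direction (0.2588, 0.9659); cell (4,3); t to first gridline: x 0.8500, y 0.7040 (then +3.8637 / +1.0353)
    (4,4) via y @ 0.7040
    (5,4) via x @ 0.8500
    (5,5) via y @ 1.7393
    (5,6) via y @ 2.7745
    (5,7) via y @ 3.8098
    (6,7) via x @ 4.7137  # hit
  → r_2 = 4.7137
beam 3: φ=45°, α=165°
  direction (-0.9659, 0.2588); cell (4,3); t to first gridline: x 0.8075, y 2.6273 (then +1.0353 / +3.8637)
    (3,3) via x @ 0.8075
    (2,3) via x @ 1.8428
    (2,4) via y @ 2.6273
    (1,4) via x @ 2.8781
    (0,4) via x @ 3.9133  # hit
  → r_3 = 3.9133
beam 4: φ=90°, α=210°
  direction (-0.8660, -0.5000); cell (4,3); t to first gridline: x 0.9007, y 0.6400 (then +1.1547 / +2.0000)
    (4,2) via y @ 0.6400
    (3,2) via x @ 0.9007
    (2,2) via x @ 2.0554
    (2,1) via y @ 2.6400
    (1,1) via x @ 3.2101  # hit
  → r_4 = 3.2101

ranges = [1.4087, 4.7137, 3.9133, 3.2101]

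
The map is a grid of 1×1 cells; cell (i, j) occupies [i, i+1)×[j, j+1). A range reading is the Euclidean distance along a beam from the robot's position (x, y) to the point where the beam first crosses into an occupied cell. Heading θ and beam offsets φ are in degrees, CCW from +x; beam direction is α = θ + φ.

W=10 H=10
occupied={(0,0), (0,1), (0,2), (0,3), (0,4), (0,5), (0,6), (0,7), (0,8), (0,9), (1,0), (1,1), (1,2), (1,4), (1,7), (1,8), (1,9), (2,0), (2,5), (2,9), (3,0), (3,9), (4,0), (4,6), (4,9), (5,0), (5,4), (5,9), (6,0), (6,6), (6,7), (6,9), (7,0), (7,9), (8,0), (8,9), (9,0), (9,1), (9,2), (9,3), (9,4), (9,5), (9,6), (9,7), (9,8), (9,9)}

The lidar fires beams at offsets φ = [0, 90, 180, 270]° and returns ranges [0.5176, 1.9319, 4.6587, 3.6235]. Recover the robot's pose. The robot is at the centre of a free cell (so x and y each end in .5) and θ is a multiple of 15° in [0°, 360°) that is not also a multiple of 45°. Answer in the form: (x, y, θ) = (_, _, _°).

(x, y, θ) = (5.5, 1.5, 255°)

Candidates: 54 free-cell centres × 16 headings = 864 poses. Raycast each; keep the one whose scan matches to 4 dp.
  (4.5, 1.5, 210°): beam 1 = 1.0000 ≠ 0.5176 ✗
  (4.5, 5.5, 165°): beam 1 = 1.5529 ≠ 0.5176 ✗
  (4.5, 4.5, 300°): beam 1 = 4.0415 ≠ 0.5176 ✗
  (3.5, 5.5, 345°): beam 1 = 1.9319 ≠ 0.5176 ✗
  …
  (5.5, 1.5, 255°): r_1=0.5176, r_2=1.9319, r_3=4.6587, r_4=3.6235 — all match ✓
Only this pose fits every beam.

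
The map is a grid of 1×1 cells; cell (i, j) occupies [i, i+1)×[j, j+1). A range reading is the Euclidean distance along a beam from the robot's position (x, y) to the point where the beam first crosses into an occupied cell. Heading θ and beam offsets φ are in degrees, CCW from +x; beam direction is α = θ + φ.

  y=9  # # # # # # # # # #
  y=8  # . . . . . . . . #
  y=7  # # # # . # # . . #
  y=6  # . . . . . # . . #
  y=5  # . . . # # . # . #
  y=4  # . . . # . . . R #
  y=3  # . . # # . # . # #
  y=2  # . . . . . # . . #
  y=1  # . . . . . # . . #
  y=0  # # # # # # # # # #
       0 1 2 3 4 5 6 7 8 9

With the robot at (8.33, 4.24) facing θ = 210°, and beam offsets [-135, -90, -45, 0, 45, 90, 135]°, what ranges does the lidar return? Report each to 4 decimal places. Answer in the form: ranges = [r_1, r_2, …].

ranges = [2.5887, 0.8776, 2.9364, 1.5358, 0.2485, 0.2771, 0.6936]

beam 1: φ=-135°, α=75°
  d=(0.2588,0.9659)  start (8,4)  tX=2.5887 tY=0.7868  stride 1/|dx|=3.8637 1/|dy|=1.0353
    cross y-line → (8,5), t=0.7868
    cross y-line → (8,6), t=1.8221
    cross x-line → (9,6), t=2.5887 (wall)
  → r_1 = 2.5887
beam 2: φ=-90°, α=120°
  d=(-0.5000,0.8660)  start (8,4)  tX=0.6600 tY=0.8776  stride 1/|dx|=2.0000 1/|dy|=1.1547
    cross x-line → (7,4), t=0.6600
    cross y-line → (7,5), t=0.8776 (wall)
  → r_2 = 0.8776
beam 3: φ=-45°, α=165°
  d=(-0.9659,0.2588)  start (8,4)  tX=0.3416 tY=2.9364  stride 1/|dx|=1.0353 1/|dy|=3.8637
    cross x-line → (7,4), t=0.3416
    cross x-line → (6,4), t=1.3769
    cross x-line → (5,4), t=2.4122
    cross y-line → (5,5), t=2.9364 (wall)
  → r_3 = 2.9364
beam 4: φ=0°, α=210°
  d=(-0.8660,-0.5000)  start (8,4)  tX=0.3811 tY=0.4800  stride 1/|dx|=1.1547 1/|dy|=2.0000
    cross x-line → (7,4), t=0.3811
    cross y-line → (7,3), t=0.4800
    cross x-line → (6,3), t=1.5358 (wall)
  → r_4 = 1.5358
beam 5: φ=45°, α=255°
  d=(-0.2588,-0.9659)  start (8,4)  tX=1.2750 tY=0.2485  stride 1/|dx|=3.8637 1/|dy|=1.0353
    cross y-line → (8,3), t=0.2485 (wall)
  → r_5 = 0.2485
beam 6: φ=90°, α=300°
  d=(0.5000,-0.8660)  start (8,4)  tX=1.3400 tY=0.2771  stride 1/|dx|=2.0000 1/|dy|=1.1547
    cross y-line → (8,3), t=0.2771 (wall)
  → r_6 = 0.2771
beam 7: φ=135°, α=345°
  d=(0.9659,-0.2588)  start (8,4)  tX=0.6936 tY=0.9273  stride 1/|dx|=1.0353 1/|dy|=3.8637
    cross x-line → (9,4), t=0.6936 (wall)
  → r_7 = 0.6936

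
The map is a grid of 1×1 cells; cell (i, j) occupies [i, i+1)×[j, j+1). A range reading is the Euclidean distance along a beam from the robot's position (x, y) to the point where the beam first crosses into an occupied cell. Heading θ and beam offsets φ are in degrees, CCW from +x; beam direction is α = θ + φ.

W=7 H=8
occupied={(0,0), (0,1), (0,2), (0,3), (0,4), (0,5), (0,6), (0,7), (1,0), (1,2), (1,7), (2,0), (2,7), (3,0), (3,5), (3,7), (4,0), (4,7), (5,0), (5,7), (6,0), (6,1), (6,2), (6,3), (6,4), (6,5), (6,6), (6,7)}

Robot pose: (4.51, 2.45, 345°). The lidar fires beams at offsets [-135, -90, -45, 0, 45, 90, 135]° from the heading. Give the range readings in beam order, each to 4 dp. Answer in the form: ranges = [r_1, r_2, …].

beam 1: φ=-135°, α=210°
  d=(-0.8660,-0.5000)  start (4,2)  tX=0.5889 tY=0.9000  stride 1/|dx|=1.1547 1/|dy|=2.0000
    cross x-line → (3,2), t=0.5889
    cross y-line → (3,1), t=0.9000
    cross x-line → (2,1), t=1.7436
    cross x-line → (1,1), t=2.8983
    cross y-line → (1,0), t=2.9000 (wall)
  → r_1 = 2.9000
beam 2: φ=-90°, α=255°
  d=(-0.2588,-0.9659)  start (4,2)  tX=1.9705 tY=0.4659  stride 1/|dx|=3.8637 1/|dy|=1.0353
    cross y-line → (4,1), t=0.4659
    cross y-line → (4,0), t=1.5012 (wall)
  → r_2 = 1.5012
beam 3: φ=-45°, α=300°
  d=(0.5000,-0.8660)  start (4,2)  tX=0.9800 tY=0.5196  stride 1/|dx|=2.0000 1/|dy|=1.1547
    cross y-line → (4,1), t=0.5196
    cross x-line → (5,1), t=0.9800
    cross y-line → (5,0), t=1.6743 (wall)
  → r_3 = 1.6743
beam 4: φ=0°, α=345°
  d=(0.9659,-0.2588)  start (4,2)  tX=0.5073 tY=1.7387  stride 1/|dx|=1.0353 1/|dy|=3.8637
    cross x-line → (5,2), t=0.5073
    cross x-line → (6,2), t=1.5426 (wall)
  → r_4 = 1.5426
beam 5: φ=45°, α=30°
  d=(0.8660,0.5000)  start (4,2)  tX=0.5658 tY=1.1000  stride 1/|dx|=1.1547 1/|dy|=2.0000
    cross x-line → (5,2), t=0.5658
    cross y-line → (5,3), t=1.1000
    cross x-line → (6,3), t=1.7205 (wall)
  → r_5 = 1.7205
beam 6: φ=90°, α=75°
  d=(0.2588,0.9659)  start (4,2)  tX=1.8932 tY=0.5694  stride 1/|dx|=3.8637 1/|dy|=1.0353
    cross y-line → (4,3), t=0.5694
    cross y-line → (4,4), t=1.6047
    cross x-line → (5,4), t=1.8932
    cross y-line → (5,5), t=2.6400
    cross y-line → (5,6), t=3.6752
    cross y-line → (5,7), t=4.7105 (wall)
  → r_6 = 4.7105
beam 7: φ=135°, α=120°
  d=(-0.5000,0.8660)  start (4,2)  tX=1.0200 tY=0.6351  stride 1/|dx|=2.0000 1/|dy|=1.1547
    cross y-line → (4,3), t=0.6351
    cross x-line → (3,3), t=1.0200
    cross y-line → (3,4), t=1.7898
    cross y-line → (3,5), t=2.9445 (wall)
  → r_7 = 2.9445

ranges = [2.9000, 1.5012, 1.6743, 1.5426, 1.7205, 4.7105, 2.9445]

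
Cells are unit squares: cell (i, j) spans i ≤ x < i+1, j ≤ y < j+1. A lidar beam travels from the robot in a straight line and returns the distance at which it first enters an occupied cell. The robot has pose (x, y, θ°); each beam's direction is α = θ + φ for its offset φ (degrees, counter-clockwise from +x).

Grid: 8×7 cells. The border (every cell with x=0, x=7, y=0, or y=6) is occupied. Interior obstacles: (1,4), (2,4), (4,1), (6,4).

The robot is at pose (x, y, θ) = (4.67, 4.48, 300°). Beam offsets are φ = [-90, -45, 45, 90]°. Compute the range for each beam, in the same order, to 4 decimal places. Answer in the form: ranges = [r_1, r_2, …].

beam 1: φ=-90°, α=210°
  direction (-0.8660, -0.5000); cell (4,4); t to first gridline: x 0.7736, y 0.9600 (then +1.1547 / +2.0000)
    (3,4) via x @ 0.7736
    (3,3) via y @ 0.9600
    (2,3) via x @ 1.9283
    (2,2) via y @ 2.9600
    (1,2) via x @ 3.0831
    (0,2) via x @ 4.2378  # hit
  → r_1 = 4.2378
beam 2: φ=-45°, α=255°
  direction (-0.2588, -0.9659); cell (4,4); t to first gridline: x 2.5887, y 0.4969 (then +3.8637 / +1.0353)
    (4,3) via y @ 0.4969
    (4,2) via y @ 1.5322
    (4,1) via y @ 2.5675  # hit
  → r_2 = 2.5675
beam 3: φ=45°, α=345°
  direction (0.9659, -0.2588); cell (4,4); t to first gridline: x 0.3416, y 1.8546 (then +1.0353 / +3.8637)
    (5,4) via x @ 0.3416
    (6,4) via x @ 1.3769  # hit
  → r_3 = 1.3769
beam 4: φ=90°, α=30°
  direction (0.8660, 0.5000); cell (4,4); t to first gridline: x 0.3811, y 1.0400 (then +1.1547 / +2.0000)
    (5,4) via x @ 0.3811
    (5,5) via y @ 1.0400
    (6,5) via x @ 1.5358
    (7,5) via x @ 2.6905  # hit
  → r_4 = 2.6905

ranges = [4.2378, 2.5675, 1.3769, 2.6905]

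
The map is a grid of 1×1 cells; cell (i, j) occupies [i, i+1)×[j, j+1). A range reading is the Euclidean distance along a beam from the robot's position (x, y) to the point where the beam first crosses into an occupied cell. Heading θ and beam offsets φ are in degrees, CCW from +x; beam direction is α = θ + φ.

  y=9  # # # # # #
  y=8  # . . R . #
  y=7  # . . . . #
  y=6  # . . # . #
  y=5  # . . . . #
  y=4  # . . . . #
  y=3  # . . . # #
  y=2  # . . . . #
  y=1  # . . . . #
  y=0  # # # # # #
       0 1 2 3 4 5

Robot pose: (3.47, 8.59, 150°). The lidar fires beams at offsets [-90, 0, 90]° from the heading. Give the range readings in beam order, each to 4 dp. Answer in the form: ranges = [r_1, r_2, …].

beam 1: φ=-90°, α=60°
  cosα=0.5000 sinα=0.8660 | (3,8) | tMaxX 1.0600 tMaxY 0.4734 | tΔX 2.0000 tΔY 1.1547
    t=0.4734 [y] (3,9) — stop
  → r_1 = 0.4734
beam 2: φ=0°, α=150°
  cosα=-0.8660 sinα=0.5000 | (3,8) | tMaxX 0.5427 tMaxY 0.8200 | tΔX 1.1547 tΔY 2.0000
    t=0.5427 [x] (2,8)
    t=0.8200 [y] (2,9) — stop
  → r_2 = 0.8200
beam 3: φ=90°, α=240°
  cosα=-0.5000 sinα=-0.8660 | (3,8) | tMaxX 0.9400 tMaxY 0.6813 | tΔX 2.0000 tΔY 1.1547
    t=0.6813 [y] (3,7)
    t=0.9400 [x] (2,7)
    t=1.8360 [y] (2,6)
    t=2.9400 [x] (1,6)
    t=2.9907 [y] (1,5)
    t=4.1454 [y] (1,4)
    t=4.9400 [x] (0,4) — stop
  → r_3 = 4.9400

ranges = [0.4734, 0.8200, 4.9400]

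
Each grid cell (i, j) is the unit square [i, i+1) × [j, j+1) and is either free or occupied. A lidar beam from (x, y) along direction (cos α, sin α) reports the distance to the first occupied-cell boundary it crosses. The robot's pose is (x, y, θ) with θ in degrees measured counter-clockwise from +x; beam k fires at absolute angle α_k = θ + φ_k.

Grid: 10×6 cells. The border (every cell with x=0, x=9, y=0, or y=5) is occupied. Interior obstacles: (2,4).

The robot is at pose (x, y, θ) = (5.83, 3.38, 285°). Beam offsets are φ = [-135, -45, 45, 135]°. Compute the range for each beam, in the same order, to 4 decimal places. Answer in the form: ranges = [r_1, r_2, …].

ranges = [3.2400, 2.7482, 3.6604, 1.8706]

beam 1: φ=-135°, α=150°
  direction (-0.8660, 0.5000); cell (5,3); t to first gridline: x 0.9584, y 1.2400 (then +1.1547 / +2.0000)
    (4,3) via x @ 0.9584
    (4,4) via y @ 1.2400
    (3,4) via x @ 2.1131
    (3,5) via y @ 3.2400  # hit
  → r_1 = 3.2400
beam 2: φ=-45°, α=240°
  direction (-0.5000, -0.8660); cell (5,3); t to first gridline: x 1.6600, y 0.4388 (then +2.0000 / +1.1547)
    (5,2) via y @ 0.4388
    (5,1) via y @ 1.5935
    (4,1) via x @ 1.6600
    (4,0) via y @ 2.7482  # hit
  → r_2 = 2.7482
beam 3: φ=45°, α=330°
  direction (0.8660, -0.5000); cell (5,3); t to first gridline: x 0.1963, y 0.7600 (then +1.1547 / +2.0000)
    (6,3) via x @ 0.1963
    (6,2) via y @ 0.7600
    (7,2) via x @ 1.3510
    (8,2) via x @ 2.5057
    (8,1) via y @ 2.7600
    (9,1) via x @ 3.6604  # hit
  → r_3 = 3.6604
beam 4: φ=135°, α=60°
  direction (0.5000, 0.8660); cell (5,3); t to first gridline: x 0.3400, y 0.7159 (then +2.0000 / +1.1547)
    (6,3) via x @ 0.3400
    (6,4) via y @ 0.7159
    (6,5) via y @ 1.8706  # hit
  → r_4 = 1.8706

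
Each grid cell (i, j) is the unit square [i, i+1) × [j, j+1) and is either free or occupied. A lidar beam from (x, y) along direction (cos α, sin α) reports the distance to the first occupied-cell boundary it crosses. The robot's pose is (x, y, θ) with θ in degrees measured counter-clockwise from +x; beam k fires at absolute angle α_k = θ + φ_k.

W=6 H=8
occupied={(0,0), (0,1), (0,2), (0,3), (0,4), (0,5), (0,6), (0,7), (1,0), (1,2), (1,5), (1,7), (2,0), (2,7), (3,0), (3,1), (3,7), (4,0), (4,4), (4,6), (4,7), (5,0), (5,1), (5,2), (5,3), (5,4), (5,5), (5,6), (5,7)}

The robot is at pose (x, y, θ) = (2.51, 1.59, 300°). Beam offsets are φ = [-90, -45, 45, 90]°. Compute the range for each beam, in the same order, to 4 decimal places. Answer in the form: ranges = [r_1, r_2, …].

ranges = [1.1800, 0.6108, 0.5073, 0.5658]

beam 1: φ=-90°, α=210°
  cosα=-0.8660 sinα=-0.5000 | (2,1) | tMaxX 0.5889 tMaxY 1.1800 | tΔX 1.1547 tΔY 2.0000
    t=0.5889 [x] (1,1)
    t=1.1800 [y] (1,0) — stop
  → r_1 = 1.1800
beam 2: φ=-45°, α=255°
  cosα=-0.2588 sinα=-0.9659 | (2,1) | tMaxX 1.9705 tMaxY 0.6108 | tΔX 3.8637 tΔY 1.0353
    t=0.6108 [y] (2,0) — stop
  → r_2 = 0.6108
beam 3: φ=45°, α=345°
  cosα=0.9659 sinα=-0.2588 | (2,1) | tMaxX 0.5073 tMaxY 2.2796 | tΔX 1.0353 tΔY 3.8637
    t=0.5073 [x] (3,1) — stop
  → r_3 = 0.5073
beam 4: φ=90°, α=30°
  cosα=0.8660 sinα=0.5000 | (2,1) | tMaxX 0.5658 tMaxY 0.8200 | tΔX 1.1547 tΔY 2.0000
    t=0.5658 [x] (3,1) — stop
  → r_4 = 0.5658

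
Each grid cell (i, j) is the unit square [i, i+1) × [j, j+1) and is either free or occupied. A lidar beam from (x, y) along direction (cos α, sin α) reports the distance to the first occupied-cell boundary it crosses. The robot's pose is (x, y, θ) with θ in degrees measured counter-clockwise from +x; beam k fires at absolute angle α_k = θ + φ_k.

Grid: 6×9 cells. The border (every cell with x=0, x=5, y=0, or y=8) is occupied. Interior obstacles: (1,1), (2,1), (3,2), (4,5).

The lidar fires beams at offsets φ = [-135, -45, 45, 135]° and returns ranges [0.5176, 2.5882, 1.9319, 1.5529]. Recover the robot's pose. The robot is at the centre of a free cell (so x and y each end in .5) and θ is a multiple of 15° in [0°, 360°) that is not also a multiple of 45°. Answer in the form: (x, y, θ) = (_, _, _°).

Enumerate (i+0.5, j+0.5, θ) over the 24 free cells and 16 admissible headings. For each, cast all 4 beams and compare to the given ranges.
  (3.5, 4.5, 285°): beam 1 = 2.8868 ≠ 0.5176 ✗
  (1.5, 4.5, 300°): beam 2 = 1.9319 ≠ 2.5882 ✗
  (3.5, 3.5, 345°): beam 1 = 2.8868 ≠ 0.5176 ✗
  …
  (3.5, 7.5, 240°): r_1=0.5176, r_2=2.5882, r_3=1.9319, r_4=1.5529 — all match ✓
Unique over the lattice → pose = (3.5, 7.5, 240°).

(x, y, θ) = (3.5, 7.5, 240°)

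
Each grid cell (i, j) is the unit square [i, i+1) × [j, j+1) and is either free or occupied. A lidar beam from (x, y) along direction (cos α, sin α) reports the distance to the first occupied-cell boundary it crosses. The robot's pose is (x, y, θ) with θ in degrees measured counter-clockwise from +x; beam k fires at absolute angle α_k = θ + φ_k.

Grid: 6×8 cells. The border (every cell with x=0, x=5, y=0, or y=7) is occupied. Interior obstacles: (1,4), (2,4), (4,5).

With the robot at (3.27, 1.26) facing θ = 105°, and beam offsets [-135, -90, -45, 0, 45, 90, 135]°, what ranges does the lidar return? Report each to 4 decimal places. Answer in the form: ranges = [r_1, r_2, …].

beam 1: φ=-135°, α=330°
  d=(0.8660,-0.5000)  start (3,1)  tX=0.8429 tY=0.5200  stride 1/|dx|=1.1547 1/|dy|=2.0000
    cross y-line → (3,0), t=0.5200 (wall)
  → r_1 = 0.5200
beam 2: φ=-90°, α=15°
  d=(0.9659,0.2588)  start (3,1)  tX=0.7558 tY=2.8591  stride 1/|dx|=1.0353 1/|dy|=3.8637
    cross x-line → (4,1), t=0.7558
    cross x-line → (5,1), t=1.7910 (wall)
  → r_2 = 1.7910
beam 3: φ=-45°, α=60°
  d=(0.5000,0.8660)  start (3,1)  tX=1.4600 tY=0.8545  stride 1/|dx|=2.0000 1/|dy|=1.1547
    cross y-line → (3,2), t=0.8545
    cross x-line → (4,2), t=1.4600
    cross y-line → (4,3), t=2.0092
    cross y-line → (4,4), t=3.1639
    cross x-line → (5,4), t=3.4600 (wall)
  → r_3 = 3.4600
beam 4: φ=0°, α=105°
  d=(-0.2588,0.9659)  start (3,1)  tX=1.0432 tY=0.7661  stride 1/|dx|=3.8637 1/|dy|=1.0353
    cross y-line → (3,2), t=0.7661
    cross x-line → (2,2), t=1.0432
    cross y-line → (2,3), t=1.8014
    cross y-line → (2,4), t=2.8367 (wall)
  → r_4 = 2.8367
beam 5: φ=45°, α=150°
  d=(-0.8660,0.5000)  start (3,1)  tX=0.3118 tY=1.4800  stride 1/|dx|=1.1547 1/|dy|=2.0000
    cross x-line → (2,1), t=0.3118
    cross x-line → (1,1), t=1.4665
    cross y-line → (1,2), t=1.4800
    cross x-line → (0,2), t=2.6212 (wall)
  → r_5 = 2.6212
beam 6: φ=90°, α=195°
  d=(-0.9659,-0.2588)  start (3,1)  tX=0.2795 tY=1.0046  stride 1/|dx|=1.0353 1/|dy|=3.8637
    cross x-line → (2,1), t=0.2795
    cross y-line → (2,0), t=1.0046 (wall)
  → r_6 = 1.0046
beam 7: φ=135°, α=240°
  d=(-0.5000,-0.8660)  start (3,1)  tX=0.5400 tY=0.3002  stride 1/|dx|=2.0000 1/|dy|=1.1547
    cross y-line → (3,0), t=0.3002 (wall)
  → r_7 = 0.3002

ranges = [0.5200, 1.7910, 3.4600, 2.8367, 2.6212, 1.0046, 0.3002]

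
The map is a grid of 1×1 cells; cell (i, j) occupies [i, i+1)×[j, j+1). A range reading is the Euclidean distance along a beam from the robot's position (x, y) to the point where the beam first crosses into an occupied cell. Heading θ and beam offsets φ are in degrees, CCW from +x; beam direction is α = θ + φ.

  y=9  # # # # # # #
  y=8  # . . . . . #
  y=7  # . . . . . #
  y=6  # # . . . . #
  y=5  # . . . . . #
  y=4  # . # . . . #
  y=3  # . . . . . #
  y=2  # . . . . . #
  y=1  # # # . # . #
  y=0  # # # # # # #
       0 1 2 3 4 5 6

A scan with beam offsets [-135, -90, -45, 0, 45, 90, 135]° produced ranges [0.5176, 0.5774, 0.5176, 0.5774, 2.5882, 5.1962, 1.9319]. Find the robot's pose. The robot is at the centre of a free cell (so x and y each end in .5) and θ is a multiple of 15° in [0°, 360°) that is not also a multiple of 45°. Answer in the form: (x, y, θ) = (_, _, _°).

(x, y, θ) = (1.5, 2.5, 300°)

Enumerate (i+0.5, j+0.5, θ) over the 35 free cells and 16 admissible headings. For each, cast all 7 beams and compare to the given ranges.
  (3.5, 2.5, 240°): beam 1 = 1.9319 ≠ 0.5176 ✗
  (4.5, 8.5, 120°): beam 1 = 1.5529 ≠ 0.5176 ✗
  (5.5, 4.5, 105°): beam 1 = 0.5774 ≠ 0.5176 ✗
  (5.5, 2.5, 345°): beam 1 = 1.0000 ≠ 0.5176 ✗
  …
  (1.5, 2.5, 300°): r_1=0.5176, r_2=0.5774, r_3=0.5176, r_4=0.5774, r_5=2.5882, r_6=5.1962, r_7=1.9319 — all match ✓
Unique over the lattice → pose = (1.5, 2.5, 300°).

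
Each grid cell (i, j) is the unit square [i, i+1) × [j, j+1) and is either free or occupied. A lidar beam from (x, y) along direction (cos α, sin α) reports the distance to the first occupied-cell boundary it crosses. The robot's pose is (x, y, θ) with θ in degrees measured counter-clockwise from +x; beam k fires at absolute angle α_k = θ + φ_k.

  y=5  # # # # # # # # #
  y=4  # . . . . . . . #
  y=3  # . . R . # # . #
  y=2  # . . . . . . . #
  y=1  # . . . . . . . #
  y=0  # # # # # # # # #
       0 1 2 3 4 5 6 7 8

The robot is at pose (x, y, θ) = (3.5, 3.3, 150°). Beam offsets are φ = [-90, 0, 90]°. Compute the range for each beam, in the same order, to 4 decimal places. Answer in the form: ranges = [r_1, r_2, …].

ranges = [1.9630, 2.8868, 2.6558]

beam 1: φ=-90°, α=60°
  dir = (cos 60°, sin 60°) = (0.5000, 0.8660); from cell (3,3)
  next x-line at t=1.0000, next y-line at t=0.8083; Δt_x=2.0000, Δt_y=1.1547
    y: enter (3,4) at t=0.8083
    x: enter (4,4) at t=1.0000
    y: enter (4,5) at t=1.9630 ← occupied
  → r_1 = 1.9630
beam 2: φ=0°, α=150°
  dir = (cos 150°, sin 150°) = (-0.8660, 0.5000); from cell (3,3)
  next x-line at t=0.5774, next y-line at t=1.4000; Δt_x=1.1547, Δt_y=2.0000
    x: enter (2,3) at t=0.5774
    y: enter (2,4) at t=1.4000
    x: enter (1,4) at t=1.7321
    x: enter (0,4) at t=2.8868 ← occupied
  → r_2 = 2.8868
beam 3: φ=90°, α=240°
  dir = (cos 240°, sin 240°) = (-0.5000, -0.8660); from cell (3,3)
  next x-line at t=1.0000, next y-line at t=0.3464; Δt_x=2.0000, Δt_y=1.1547
    y: enter (3,2) at t=0.3464
    x: enter (2,2) at t=1.0000
    y: enter (2,1) at t=1.5011
    y: enter (2,0) at t=2.6558 ← occupied
  → r_3 = 2.6558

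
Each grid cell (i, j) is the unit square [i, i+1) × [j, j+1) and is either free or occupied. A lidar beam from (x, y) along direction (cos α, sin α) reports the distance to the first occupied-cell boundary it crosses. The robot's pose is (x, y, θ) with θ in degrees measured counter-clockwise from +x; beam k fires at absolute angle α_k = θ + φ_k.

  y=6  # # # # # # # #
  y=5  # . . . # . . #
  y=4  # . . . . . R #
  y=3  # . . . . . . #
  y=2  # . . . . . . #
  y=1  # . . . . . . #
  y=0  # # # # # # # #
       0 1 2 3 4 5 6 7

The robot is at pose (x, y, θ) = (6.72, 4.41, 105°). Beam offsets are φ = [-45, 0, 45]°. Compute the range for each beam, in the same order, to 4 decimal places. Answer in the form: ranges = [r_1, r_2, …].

beam 1: φ=-45°, α=60°
  d=(0.5000,0.8660)  start (6,4)  tX=0.5600 tY=0.6813  stride 1/|dx|=2.0000 1/|dy|=1.1547
    cross x-line → (7,4), t=0.5600 (wall)
  → r_1 = 0.5600
beam 2: φ=0°, α=105°
  d=(-0.2588,0.9659)  start (6,4)  tX=2.7819 tY=0.6108  stride 1/|dx|=3.8637 1/|dy|=1.0353
    cross y-line → (6,5), t=0.6108
    cross y-line → (6,6), t=1.6461 (wall)
  → r_2 = 1.6461
beam 3: φ=45°, α=150°
  d=(-0.8660,0.5000)  start (6,4)  tX=0.8314 tY=1.1800  stride 1/|dx|=1.1547 1/|dy|=2.0000
    cross x-line → (5,4), t=0.8314
    cross y-line → (5,5), t=1.1800
    cross x-line → (4,5), t=1.9861 (wall)
  → r_3 = 1.9861

ranges = [0.5600, 1.6461, 1.9861]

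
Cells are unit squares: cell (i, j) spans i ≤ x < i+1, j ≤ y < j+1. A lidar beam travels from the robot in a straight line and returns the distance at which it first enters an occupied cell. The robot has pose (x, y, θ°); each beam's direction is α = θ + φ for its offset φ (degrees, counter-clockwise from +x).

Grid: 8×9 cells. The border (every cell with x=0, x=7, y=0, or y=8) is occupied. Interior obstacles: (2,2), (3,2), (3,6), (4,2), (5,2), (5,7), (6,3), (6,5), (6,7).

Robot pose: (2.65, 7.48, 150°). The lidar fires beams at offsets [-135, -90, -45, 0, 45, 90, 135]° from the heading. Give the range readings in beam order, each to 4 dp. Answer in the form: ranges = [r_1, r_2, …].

beam 1: φ=-135°, α=15°
  cosα=0.9659 sinα=0.2588 | (2,7) | tMaxX 0.3623 tMaxY 2.0091 | tΔX 1.0353 tΔY 3.8637
    t=0.3623 [x] (3,7)
    t=1.3976 [x] (4,7)
    t=2.0091 [y] (4,8) — stop
  → r_1 = 2.0091
beam 2: φ=-90°, α=60°
  cosα=0.5000 sinα=0.8660 | (2,7) | tMaxX 0.7000 tMaxY 0.6004 | tΔX 2.0000 tΔY 1.1547
    t=0.6004 [y] (2,8) — stop
  → r_2 = 0.6004
beam 3: φ=-45°, α=105°
  cosα=-0.2588 sinα=0.9659 | (2,7) | tMaxX 2.5114 tMaxY 0.5383 | tΔX 3.8637 tΔY 1.0353
    t=0.5383 [y] (2,8) — stop
  → r_3 = 0.5383
beam 4: φ=0°, α=150°
  cosα=-0.8660 sinα=0.5000 | (2,7) | tMaxX 0.7506 tMaxY 1.0400 | tΔX 1.1547 tΔY 2.0000
    t=0.7506 [x] (1,7)
    t=1.0400 [y] (1,8) — stop
  → r_4 = 1.0400
beam 5: φ=45°, α=195°
  cosα=-0.9659 sinα=-0.2588 | (2,7) | tMaxX 0.6729 tMaxY 1.8546 | tΔX 1.0353 tΔY 3.8637
    t=0.6729 [x] (1,7)
    t=1.7082 [x] (0,7) — stop
  → r_5 = 1.7082
beam 6: φ=90°, α=240°
  cosα=-0.5000 sinα=-0.8660 | (2,7) | tMaxX 1.3000 tMaxY 0.5543 | tΔX 2.0000 tΔY 1.1547
    t=0.5543 [y] (2,6)
    t=1.3000 [x] (1,6)
    t=1.7090 [y] (1,5)
    t=2.8637 [y] (1,4)
    t=3.3000 [x] (0,4) — stop
  → r_6 = 3.3000
beam 7: φ=135°, α=285°
  cosα=0.2588 sinα=-0.9659 | (2,7) | tMaxX 1.3523 tMaxY 0.4969 | tΔX 3.8637 tΔY 1.0353
    t=0.4969 [y] (2,6)
    t=1.3523 [x] (3,6) — stop
  → r_7 = 1.3523

ranges = [2.0091, 0.6004, 0.5383, 1.0400, 1.7082, 3.3000, 1.3523]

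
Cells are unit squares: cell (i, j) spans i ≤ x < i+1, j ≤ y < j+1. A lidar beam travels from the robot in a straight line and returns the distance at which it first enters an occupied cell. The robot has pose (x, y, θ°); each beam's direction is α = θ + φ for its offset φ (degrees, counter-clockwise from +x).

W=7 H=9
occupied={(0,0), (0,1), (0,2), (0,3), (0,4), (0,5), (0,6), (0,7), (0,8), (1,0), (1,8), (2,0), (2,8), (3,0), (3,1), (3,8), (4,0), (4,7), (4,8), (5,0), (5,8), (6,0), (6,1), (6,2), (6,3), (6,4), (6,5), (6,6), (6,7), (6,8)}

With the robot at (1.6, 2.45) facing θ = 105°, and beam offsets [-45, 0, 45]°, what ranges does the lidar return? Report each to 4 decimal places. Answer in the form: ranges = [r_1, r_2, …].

beam 1: φ=-45°, α=60°
  dir = (cos 60°, sin 60°) = (0.5000, 0.8660); from cell (1,2)
  next x-line at t=0.8000, next y-line at t=0.6351; Δt_x=2.0000, Δt_y=1.1547
    y: enter (1,3) at t=0.6351
    x: enter (2,3) at t=0.8000
    y: enter (2,4) at t=1.7898
    x: enter (3,4) at t=2.8000
    y: enter (3,5) at t=2.9445
    y: enter (3,6) at t=4.0992
    x: enter (4,6) at t=4.8000
    y: enter (4,7) at t=5.2539 ← occupied
  → r_1 = 5.2539
beam 2: φ=0°, α=105°
  dir = (cos 105°, sin 105°) = (-0.2588, 0.9659); from cell (1,2)
  next x-line at t=2.3182, next y-line at t=0.5694; Δt_x=3.8637, Δt_y=1.0353
    y: enter (1,3) at t=0.5694
    y: enter (1,4) at t=1.6047
    x: enter (0,4) at t=2.3182 ← occupied
  → r_2 = 2.3182
beam 3: φ=45°, α=150°
  dir = (cos 150°, sin 150°) = (-0.8660, 0.5000); from cell (1,2)
  next x-line at t=0.6928, next y-line at t=1.1000; Δt_x=1.1547, Δt_y=2.0000
    x: enter (0,2) at t=0.6928 ← occupied
  → r_3 = 0.6928

ranges = [5.2539, 2.3182, 0.6928]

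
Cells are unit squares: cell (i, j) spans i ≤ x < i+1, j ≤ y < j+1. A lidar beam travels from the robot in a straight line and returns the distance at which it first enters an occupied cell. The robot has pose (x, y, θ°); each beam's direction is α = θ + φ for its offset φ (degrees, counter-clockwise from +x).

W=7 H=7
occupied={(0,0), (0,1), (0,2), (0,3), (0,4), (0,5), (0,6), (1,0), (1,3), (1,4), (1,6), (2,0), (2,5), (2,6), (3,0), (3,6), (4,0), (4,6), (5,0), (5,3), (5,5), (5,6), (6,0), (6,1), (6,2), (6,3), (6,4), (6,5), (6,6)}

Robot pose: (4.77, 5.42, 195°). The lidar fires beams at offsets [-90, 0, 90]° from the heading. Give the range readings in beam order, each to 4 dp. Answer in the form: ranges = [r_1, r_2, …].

beam 1: φ=-90°, α=105°
  cosα=-0.2588 sinα=0.9659 | (4,5) | tMaxX 2.9751 tMaxY 0.6005 | tΔX 3.8637 tΔY 1.0353
    t=0.6005 [y] (4,6) — stop
  → r_1 = 0.6005
beam 2: φ=0°, α=195°
  cosα=-0.9659 sinα=-0.2588 | (4,5) | tMaxX 0.7972 tMaxY 1.6228 | tΔX 1.0353 tΔY 3.8637
    t=0.7972 [x] (3,5)
    t=1.6228 [y] (3,4)
    t=1.8324 [x] (2,4)
    t=2.8677 [x] (1,4) — stop
  → r_2 = 2.8677
beam 3: φ=90°, α=285°
  cosα=0.2588 sinα=-0.9659 | (4,5) | tMaxX 0.8887 tMaxY 0.4348 | tΔX 3.8637 tΔY 1.0353
    t=0.4348 [y] (4,4)
    t=0.8887 [x] (5,4)
    t=1.4701 [y] (5,3) — stop
  → r_3 = 1.4701

ranges = [0.6005, 2.8677, 1.4701]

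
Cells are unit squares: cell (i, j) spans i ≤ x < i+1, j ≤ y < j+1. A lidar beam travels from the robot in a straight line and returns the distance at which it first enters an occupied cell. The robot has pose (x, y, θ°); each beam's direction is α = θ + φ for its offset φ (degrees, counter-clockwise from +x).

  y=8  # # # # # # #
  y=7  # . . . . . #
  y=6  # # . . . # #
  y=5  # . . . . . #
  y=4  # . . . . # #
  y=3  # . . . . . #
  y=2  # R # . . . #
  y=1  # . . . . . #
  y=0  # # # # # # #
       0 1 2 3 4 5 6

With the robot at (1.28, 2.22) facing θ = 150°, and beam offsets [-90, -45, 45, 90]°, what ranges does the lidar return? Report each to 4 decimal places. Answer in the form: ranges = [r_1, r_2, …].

beam 1: φ=-90°, α=60°
  cosα=0.5000 sinα=0.8660 | (1,2) | tMaxX 1.4400 tMaxY 0.9007 | tΔX 2.0000 tΔY 1.1547
    t=0.9007 [y] (1,3)
    t=1.4400 [x] (2,3)
    t=2.0554 [y] (2,4)
    t=3.2101 [y] (2,5)
    t=3.4400 [x] (3,5)
    t=4.3648 [y] (3,6)
    t=5.4400 [x] (4,6)
    t=5.5195 [y] (4,7)
    t=6.6742 [y] (4,8) — stop
  → r_1 = 6.6742
beam 2: φ=-45°, α=105°
  cosα=-0.2588 sinα=0.9659 | (1,2) | tMaxX 1.0818 tMaxY 0.8075 | tΔX 3.8637 tΔY 1.0353
    t=0.8075 [y] (1,3)
    t=1.0818 [x] (0,3) — stop
  → r_2 = 1.0818
beam 3: φ=45°, α=195°
  cosα=-0.9659 sinα=-0.2588 | (1,2) | tMaxX 0.2899 tMaxY 0.8500 | tΔX 1.0353 tΔY 3.8637
    t=0.2899 [x] (0,2) — stop
  → r_3 = 0.2899
beam 4: φ=90°, α=240°
  cosα=-0.5000 sinα=-0.8660 | (1,2) | tMaxX 0.5600 tMaxY 0.2540 | tΔX 2.0000 tΔY 1.1547
    t=0.2540 [y] (1,1)
    t=0.5600 [x] (0,1) — stop
  → r_4 = 0.5600

ranges = [6.6742, 1.0818, 0.2899, 0.5600]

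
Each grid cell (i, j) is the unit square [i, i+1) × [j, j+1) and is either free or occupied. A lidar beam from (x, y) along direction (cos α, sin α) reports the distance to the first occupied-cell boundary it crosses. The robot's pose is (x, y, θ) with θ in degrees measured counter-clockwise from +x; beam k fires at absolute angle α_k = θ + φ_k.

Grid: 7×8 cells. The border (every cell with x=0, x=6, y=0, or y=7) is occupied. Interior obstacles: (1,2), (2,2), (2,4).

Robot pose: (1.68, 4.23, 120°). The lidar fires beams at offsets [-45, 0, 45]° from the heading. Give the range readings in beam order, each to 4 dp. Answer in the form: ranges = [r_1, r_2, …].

ranges = [2.8677, 1.3600, 0.7040]

beam 1: φ=-45°, α=75°
  direction (0.2588, 0.9659); cell (1,4); t to first gridline: x 1.2364, y 0.7972 (then +3.8637 / +1.0353)
    (1,5) via y @ 0.7972
    (2,5) via x @ 1.2364
    (2,6) via y @ 1.8324
    (2,7) via y @ 2.8677  # hit
  → r_1 = 2.8677
beam 2: φ=0°, α=120°
  direction (-0.5000, 0.8660); cell (1,4); t to first gridline: x 1.3600, y 0.8891 (then +2.0000 / +1.1547)
    (1,5) via y @ 0.8891
    (0,5) via x @ 1.3600  # hit
  → r_2 = 1.3600
beam 3: φ=45°, α=165°
  direction (-0.9659, 0.2588); cell (1,4); t to first gridline: x 0.7040, y 2.9751 (then +1.0353 / +3.8637)
    (0,4) via x @ 0.7040  # hit
  → r_3 = 0.7040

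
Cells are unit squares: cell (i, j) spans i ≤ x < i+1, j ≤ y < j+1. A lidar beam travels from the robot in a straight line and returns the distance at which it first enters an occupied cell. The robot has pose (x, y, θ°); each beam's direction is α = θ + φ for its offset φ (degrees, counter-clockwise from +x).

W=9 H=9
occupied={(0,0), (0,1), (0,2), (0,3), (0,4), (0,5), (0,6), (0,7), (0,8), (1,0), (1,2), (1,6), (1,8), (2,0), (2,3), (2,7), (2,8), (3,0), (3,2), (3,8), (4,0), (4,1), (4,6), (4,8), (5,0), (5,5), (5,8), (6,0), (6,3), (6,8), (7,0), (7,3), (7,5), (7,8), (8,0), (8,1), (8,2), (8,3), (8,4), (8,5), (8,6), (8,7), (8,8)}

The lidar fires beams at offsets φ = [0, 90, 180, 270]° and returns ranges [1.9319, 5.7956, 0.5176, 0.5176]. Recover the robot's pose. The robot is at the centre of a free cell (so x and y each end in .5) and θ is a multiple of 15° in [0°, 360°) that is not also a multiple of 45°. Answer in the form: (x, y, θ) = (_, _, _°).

(x, y, θ) = (1.5, 5.5, 255°)

Enumerate (i+0.5, j+0.5, θ) over the 38 free cells and 16 admissible headings. For each, cast all 4 beams and compare to the given ranges.
  (6.5, 4.5, 285°): beam 1 = 0.5176 ≠ 1.9319 ✗
  (5.5, 3.5, 255°): beam 2 = 0.5176 ≠ 5.7956 ✗
  (6.5, 4.5, 120°): beam 1 = 1.0000 ≠ 1.9319 ✗
  (7.5, 6.5, 120°): beam 1 = 1.7321 ≠ 1.9319 ✗
  …
  (1.5, 5.5, 255°): r_1=1.9319, r_2=5.7956, r_3=0.5176, r_4=0.5176 — all match ✓
No second candidate reproduces the full scan.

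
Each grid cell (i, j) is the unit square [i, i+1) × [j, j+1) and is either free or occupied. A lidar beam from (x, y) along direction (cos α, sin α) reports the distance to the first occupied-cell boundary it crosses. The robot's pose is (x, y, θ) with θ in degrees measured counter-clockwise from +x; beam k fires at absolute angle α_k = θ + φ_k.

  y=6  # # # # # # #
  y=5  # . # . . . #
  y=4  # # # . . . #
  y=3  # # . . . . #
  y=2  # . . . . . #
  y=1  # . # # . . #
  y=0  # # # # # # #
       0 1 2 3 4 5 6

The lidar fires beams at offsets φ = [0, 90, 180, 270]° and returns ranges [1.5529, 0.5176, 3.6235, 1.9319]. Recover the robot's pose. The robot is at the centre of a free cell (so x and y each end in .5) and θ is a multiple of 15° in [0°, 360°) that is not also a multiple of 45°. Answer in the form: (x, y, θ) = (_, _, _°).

The pose lattice has 19·16 = 304 candidates. Test each by forward raycasting.
  (1.5, 2.5, 255°): beam 2 = 1.9319 ≠ 0.5176 ✗
  (5.5, 5.5, 330°): beam 1 = 0.5774 ≠ 1.5529 ✗
  (2.5, 3.5, 300°): beam 1 = 1.7321 ≠ 1.5529 ✗
  (3.5, 5.5, 345°): beam 1 = 2.5882 ≠ 1.5529 ✗
  …
  (5.5, 2.5, 285°): r_1=1.5529, r_2=0.5176, r_3=3.6235, r_4=1.9319 — all match ✓
No second candidate reproduces the full scan.

(x, y, θ) = (5.5, 2.5, 285°)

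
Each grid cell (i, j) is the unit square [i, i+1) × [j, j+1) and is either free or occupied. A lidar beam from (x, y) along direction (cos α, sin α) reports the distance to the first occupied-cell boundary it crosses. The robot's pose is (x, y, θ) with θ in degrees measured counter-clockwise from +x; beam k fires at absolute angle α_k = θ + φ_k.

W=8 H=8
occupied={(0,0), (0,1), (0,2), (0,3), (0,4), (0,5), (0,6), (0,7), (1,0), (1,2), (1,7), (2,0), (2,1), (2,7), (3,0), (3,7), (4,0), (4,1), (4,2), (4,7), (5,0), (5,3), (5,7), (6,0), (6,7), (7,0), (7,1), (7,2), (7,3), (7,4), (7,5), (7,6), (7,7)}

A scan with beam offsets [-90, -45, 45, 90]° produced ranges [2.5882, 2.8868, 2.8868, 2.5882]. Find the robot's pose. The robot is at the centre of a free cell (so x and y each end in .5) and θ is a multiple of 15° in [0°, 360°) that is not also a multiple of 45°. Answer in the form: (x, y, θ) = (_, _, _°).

(x, y, θ) = (3.5, 4.5, 165°)

Enumerate (i+0.5, j+0.5, θ) over the 31 free cells and 16 admissible headings. For each, cast all 4 beams and compare to the given ranges.
  (6.5, 4.5, 150°): beam 1 = 1.0000 ≠ 2.5882 ✗
  (6.5, 5.5, 330°): beam 1 = 1.7321 ≠ 2.5882 ✗
  (6.5, 4.5, 30°): beam 1 = 1.0000 ≠ 2.5882 ✗
  (1.5, 5.5, 330°): beam 1 = 1.0000 ≠ 2.5882 ✗
  …
  (3.5, 4.5, 165°): r_1=2.5882, r_2=2.8868, r_3=2.8868, r_4=2.5882 — all match ✓
No second candidate reproduces the full scan.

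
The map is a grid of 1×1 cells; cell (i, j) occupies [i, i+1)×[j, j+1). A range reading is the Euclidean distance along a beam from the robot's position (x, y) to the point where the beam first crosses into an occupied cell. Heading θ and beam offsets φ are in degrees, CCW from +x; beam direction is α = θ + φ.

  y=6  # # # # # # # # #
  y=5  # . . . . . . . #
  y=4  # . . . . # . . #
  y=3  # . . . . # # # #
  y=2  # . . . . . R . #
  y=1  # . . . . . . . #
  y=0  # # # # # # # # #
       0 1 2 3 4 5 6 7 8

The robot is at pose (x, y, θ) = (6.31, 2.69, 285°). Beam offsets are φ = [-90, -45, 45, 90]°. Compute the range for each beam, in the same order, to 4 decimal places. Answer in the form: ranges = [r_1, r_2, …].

beam 1: φ=-90°, α=195°
  d=(-0.9659,-0.2588)  start (6,2)  tX=0.3209 tY=2.6660  stride 1/|dx|=1.0353 1/|dy|=3.8637
    cross x-line → (5,2), t=0.3209
    cross x-line → (4,2), t=1.3562
    cross x-line → (3,2), t=2.3915
    cross y-line → (3,1), t=2.6660
    cross x-line → (2,1), t=3.4268
    cross x-line → (1,1), t=4.4620
    cross x-line → (0,1), t=5.4973 (wall)
  → r_1 = 5.4973
beam 2: φ=-45°, α=240°
  d=(-0.5000,-0.8660)  start (6,2)  tX=0.6200 tY=0.7967  stride 1/|dx|=2.0000 1/|dy|=1.1547
    cross x-line → (5,2), t=0.6200
    cross y-line → (5,1), t=0.7967
    cross y-line → (5,0), t=1.9514 (wall)
  → r_2 = 1.9514
beam 3: φ=45°, α=330°
  d=(0.8660,-0.5000)  start (6,2)  tX=0.7967 tY=1.3800  stride 1/|dx|=1.1547 1/|dy|=2.0000
    cross x-line → (7,2), t=0.7967
    cross y-line → (7,1), t=1.3800
    cross x-line → (8,1), t=1.9514 (wall)
  → r_3 = 1.9514
beam 4: φ=90°, α=15°
  d=(0.9659,0.2588)  start (6,2)  tX=0.7143 tY=1.1977  stride 1/|dx|=1.0353 1/|dy|=3.8637
    cross x-line → (7,2), t=0.7143
    cross y-line → (7,3), t=1.1977 (wall)
  → r_4 = 1.1977

ranges = [5.4973, 1.9514, 1.9514, 1.1977]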